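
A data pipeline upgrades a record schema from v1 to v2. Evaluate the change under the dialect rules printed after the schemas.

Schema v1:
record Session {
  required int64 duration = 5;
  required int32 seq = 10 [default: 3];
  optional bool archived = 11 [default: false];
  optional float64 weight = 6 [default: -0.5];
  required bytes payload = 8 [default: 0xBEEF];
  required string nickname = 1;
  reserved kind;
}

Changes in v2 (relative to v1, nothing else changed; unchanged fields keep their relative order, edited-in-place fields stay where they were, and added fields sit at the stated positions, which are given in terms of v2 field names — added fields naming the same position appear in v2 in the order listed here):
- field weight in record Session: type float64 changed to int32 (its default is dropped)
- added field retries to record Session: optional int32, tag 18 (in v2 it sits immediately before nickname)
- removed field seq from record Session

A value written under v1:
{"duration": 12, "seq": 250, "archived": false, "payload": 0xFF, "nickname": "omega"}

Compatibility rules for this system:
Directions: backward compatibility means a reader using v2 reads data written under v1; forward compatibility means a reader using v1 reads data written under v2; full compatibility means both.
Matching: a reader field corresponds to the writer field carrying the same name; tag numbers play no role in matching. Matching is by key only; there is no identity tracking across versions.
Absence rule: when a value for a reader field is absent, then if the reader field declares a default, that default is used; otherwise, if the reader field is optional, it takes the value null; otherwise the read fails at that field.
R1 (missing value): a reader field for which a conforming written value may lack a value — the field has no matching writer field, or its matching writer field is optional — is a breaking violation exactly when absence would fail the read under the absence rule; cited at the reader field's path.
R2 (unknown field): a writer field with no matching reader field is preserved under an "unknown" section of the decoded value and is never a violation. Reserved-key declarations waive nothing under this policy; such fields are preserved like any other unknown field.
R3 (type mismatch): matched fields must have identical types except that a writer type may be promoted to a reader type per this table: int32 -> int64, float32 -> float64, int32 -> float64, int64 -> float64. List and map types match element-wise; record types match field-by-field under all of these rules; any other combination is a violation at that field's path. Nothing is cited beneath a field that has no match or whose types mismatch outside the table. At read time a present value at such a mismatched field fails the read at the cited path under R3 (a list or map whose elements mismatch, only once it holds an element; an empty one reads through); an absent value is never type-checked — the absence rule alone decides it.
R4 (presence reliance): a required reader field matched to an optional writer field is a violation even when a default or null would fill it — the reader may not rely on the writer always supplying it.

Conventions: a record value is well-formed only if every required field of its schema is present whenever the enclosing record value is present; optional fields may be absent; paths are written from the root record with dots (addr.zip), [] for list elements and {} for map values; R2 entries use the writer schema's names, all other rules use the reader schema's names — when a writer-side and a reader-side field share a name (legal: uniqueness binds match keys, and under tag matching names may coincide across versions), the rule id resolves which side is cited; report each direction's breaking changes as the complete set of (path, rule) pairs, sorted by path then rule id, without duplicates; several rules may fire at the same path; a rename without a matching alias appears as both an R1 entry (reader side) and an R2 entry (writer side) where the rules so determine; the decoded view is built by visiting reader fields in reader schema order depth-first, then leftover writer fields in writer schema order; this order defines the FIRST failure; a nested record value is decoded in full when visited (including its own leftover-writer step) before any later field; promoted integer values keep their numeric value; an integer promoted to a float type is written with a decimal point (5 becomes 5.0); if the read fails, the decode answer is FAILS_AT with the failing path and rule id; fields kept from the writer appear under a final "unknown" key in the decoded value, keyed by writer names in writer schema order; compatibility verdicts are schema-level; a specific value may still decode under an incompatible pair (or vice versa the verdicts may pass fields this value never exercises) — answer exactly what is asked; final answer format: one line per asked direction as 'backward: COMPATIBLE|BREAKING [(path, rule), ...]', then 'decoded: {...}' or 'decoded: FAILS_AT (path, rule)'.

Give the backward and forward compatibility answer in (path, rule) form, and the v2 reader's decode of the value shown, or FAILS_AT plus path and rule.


in Session below, arrows point writer -> reader
backward analysis of Session with v2 as reader and v1 as writer:
  duration: int64 -> int64, writer required; from duration
  archived: bool -> bool, writer optional; from archived
  weight: float64 -> int32, writer optional; from weight
  payload: bytes -> bytes, writer required; from payload
  retries: no writer-side match
  nickname: string -> string, writer required; from nickname
  writer field seq has no reader counterpart
  breaking: (weight, R3)
  backward on Session therefore BREAKING (1)
forward analysis of Session with v1 as reader and v2 as writer:
  duration: int64 -> int64, writer required; from duration
  seq: no writer-side match
  archived: bool -> bool, writer optional; from archived
  weight: int32 -> float64, writer optional; from weight
  payload: bytes -> bytes, writer required; from payload
  nickname: string -> string, writer required; from nickname
  writer field retries has no reader counterpart
  => no violations; forward on Session: COMPATIBLE
decode (reader v2):
  duration := 12
  archived := false
  weight := null (missing; optional => null)
  payload := 0xFF
  retries := null (missing; optional => null)
  nickname := "omega"
  writer seq: kept under "unknown"
  => decoded: {"duration": 12, "archived": false, "weight": null, "payload": 0xFF, "retries": null, "nickname": "omega", "unknown": {"seq": 250}}

backward: BREAKING [(weight, R3)]; forward: COMPATIBLE []; decoded: {"duration": 12, "archived": false, "weight": null, "payload": 0xFF, "retries": null, "nickname": "omega", "unknown": {"seq": 250}}


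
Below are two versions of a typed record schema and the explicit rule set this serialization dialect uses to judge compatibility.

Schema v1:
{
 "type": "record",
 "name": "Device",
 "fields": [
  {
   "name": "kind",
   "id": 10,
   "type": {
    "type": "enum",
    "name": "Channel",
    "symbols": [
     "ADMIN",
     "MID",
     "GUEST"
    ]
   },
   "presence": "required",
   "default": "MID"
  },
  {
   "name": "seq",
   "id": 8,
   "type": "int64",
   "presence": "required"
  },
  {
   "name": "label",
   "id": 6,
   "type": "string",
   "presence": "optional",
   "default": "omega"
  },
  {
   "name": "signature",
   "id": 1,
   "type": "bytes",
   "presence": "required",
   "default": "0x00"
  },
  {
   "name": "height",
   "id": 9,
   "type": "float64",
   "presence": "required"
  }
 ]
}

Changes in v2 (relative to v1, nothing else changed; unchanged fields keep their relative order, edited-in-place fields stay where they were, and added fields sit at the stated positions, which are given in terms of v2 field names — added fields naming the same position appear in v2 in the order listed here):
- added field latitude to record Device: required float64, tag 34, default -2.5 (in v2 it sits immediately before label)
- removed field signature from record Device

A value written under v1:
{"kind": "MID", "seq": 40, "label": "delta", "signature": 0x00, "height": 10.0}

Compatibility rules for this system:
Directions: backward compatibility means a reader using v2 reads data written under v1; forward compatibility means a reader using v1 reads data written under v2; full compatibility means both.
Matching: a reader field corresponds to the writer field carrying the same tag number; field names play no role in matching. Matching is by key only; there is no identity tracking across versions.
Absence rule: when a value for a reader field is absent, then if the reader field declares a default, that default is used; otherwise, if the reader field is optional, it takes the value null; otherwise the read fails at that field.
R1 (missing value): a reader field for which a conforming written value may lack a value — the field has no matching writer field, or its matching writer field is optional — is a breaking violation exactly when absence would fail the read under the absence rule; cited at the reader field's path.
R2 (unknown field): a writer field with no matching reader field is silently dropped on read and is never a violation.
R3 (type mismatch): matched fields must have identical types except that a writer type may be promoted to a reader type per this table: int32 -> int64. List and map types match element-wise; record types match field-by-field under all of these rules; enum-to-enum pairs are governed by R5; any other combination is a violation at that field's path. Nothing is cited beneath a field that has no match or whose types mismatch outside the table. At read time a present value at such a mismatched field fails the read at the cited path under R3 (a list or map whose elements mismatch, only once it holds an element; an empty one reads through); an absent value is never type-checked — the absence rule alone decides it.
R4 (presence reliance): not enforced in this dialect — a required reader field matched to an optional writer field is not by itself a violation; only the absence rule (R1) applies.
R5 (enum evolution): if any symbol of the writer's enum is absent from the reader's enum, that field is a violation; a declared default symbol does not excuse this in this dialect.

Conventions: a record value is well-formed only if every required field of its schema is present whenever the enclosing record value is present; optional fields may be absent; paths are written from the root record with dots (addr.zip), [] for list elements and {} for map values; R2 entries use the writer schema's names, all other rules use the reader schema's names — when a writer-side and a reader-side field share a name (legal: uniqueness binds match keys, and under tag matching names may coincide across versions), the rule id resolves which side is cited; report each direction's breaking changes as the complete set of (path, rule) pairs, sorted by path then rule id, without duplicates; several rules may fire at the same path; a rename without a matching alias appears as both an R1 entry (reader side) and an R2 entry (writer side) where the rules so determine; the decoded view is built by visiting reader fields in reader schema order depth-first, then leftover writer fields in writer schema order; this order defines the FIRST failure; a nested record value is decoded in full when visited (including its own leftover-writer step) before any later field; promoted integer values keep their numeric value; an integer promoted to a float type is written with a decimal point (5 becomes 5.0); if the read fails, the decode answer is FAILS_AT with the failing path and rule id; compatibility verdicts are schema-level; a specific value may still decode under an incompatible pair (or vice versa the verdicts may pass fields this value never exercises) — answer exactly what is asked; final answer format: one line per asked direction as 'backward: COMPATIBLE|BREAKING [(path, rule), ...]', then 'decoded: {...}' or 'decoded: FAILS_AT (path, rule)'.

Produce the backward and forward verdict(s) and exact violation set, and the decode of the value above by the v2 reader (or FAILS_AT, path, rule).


backward: COMPATIBLE []; forward: COMPATIBLE []; decoded: {"kind": "MID", "seq": 40, "latitude": -2.5, "label": "delta", "height": 10.0}

each type pair in Device: writer, then reader
backward on Device — v2 reading data written by v1:
  kind: Channel -> Channel, writer required; from kind
  seq: int64 -> int64, writer required; from seq
  latitude: no writer match
  label: string -> string, writer optional; from label
  height: float64 -> float64, writer required; from height
  writer field signature has no reader counterpart
  nothing fires on Device: backward is COMPATIBLE
forward on Device — v1 reading data written by v2:
  kind: Channel -> Channel, writer required; from kind
  seq: int64 -> int64, writer required; from seq
  label: string -> string, writer optional; from label
  signature: no writer match
  height: float64 -> float64, writer required; from height
  writer field latitude has no reader counterpart
  nothing fires on Device: forward is COMPATIBLE
decode (reader v2):
  kind := "MID"
  seq := 40
  latitude := -2.5 (no value, default fills)
  label := "delta"
  height := 10.0
  writer signature: unmatched, discarded
  => decoded: {"kind": "MID", "seq": 40, "latitude": -2.5, "label": "delta", "height": 10.0}


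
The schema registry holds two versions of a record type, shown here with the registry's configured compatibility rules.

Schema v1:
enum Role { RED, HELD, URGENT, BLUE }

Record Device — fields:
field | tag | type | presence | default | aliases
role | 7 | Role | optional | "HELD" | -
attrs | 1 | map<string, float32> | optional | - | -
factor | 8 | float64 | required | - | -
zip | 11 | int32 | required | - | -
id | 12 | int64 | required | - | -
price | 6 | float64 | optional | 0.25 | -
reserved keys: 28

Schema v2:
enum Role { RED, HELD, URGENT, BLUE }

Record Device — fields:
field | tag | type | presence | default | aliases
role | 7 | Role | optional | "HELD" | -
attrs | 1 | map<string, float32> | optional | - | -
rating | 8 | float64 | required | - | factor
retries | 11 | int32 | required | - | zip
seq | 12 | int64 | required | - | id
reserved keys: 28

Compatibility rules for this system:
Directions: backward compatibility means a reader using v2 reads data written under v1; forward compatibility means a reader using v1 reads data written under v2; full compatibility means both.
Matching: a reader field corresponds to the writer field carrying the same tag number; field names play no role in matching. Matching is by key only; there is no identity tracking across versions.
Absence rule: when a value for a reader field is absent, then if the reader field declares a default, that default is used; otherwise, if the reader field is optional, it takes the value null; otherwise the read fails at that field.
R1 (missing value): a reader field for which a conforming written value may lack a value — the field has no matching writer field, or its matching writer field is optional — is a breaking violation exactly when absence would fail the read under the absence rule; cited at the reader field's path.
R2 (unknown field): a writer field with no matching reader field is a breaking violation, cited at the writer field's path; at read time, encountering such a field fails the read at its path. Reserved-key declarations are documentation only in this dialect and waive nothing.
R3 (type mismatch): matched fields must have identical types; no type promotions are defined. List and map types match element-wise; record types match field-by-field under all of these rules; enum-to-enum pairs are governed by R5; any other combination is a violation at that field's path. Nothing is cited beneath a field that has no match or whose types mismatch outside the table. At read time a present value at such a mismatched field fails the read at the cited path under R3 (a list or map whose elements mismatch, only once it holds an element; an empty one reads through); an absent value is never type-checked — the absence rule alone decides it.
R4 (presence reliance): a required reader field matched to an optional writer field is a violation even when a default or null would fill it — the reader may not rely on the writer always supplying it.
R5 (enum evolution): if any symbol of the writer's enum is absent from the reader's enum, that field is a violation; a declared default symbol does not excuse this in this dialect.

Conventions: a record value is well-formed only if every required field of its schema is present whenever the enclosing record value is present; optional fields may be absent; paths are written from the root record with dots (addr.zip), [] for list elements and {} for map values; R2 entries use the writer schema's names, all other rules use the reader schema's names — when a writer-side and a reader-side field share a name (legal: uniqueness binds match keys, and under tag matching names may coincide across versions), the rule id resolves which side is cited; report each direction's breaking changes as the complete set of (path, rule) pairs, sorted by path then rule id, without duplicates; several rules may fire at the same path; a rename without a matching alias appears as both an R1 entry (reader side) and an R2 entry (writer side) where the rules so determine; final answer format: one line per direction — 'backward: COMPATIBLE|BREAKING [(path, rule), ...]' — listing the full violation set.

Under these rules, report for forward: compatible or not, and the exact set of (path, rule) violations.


forward: COMPATIBLE []

the writer's type comes first in each Device pair
forward analysis of Device with v1 as reader and v2 as writer:
  Role -> Role, writer optional: role aligns to role
  map<string, float32> -> map<string, float32>, writer optional: attrs aligns to attrs
  float64 -> float64, writer required: factor aligns to rating
  int32 -> int32, writer required: zip aligns to retries
  int64 -> int64, writer required: id aligns to seq
  price: no writer match
  nothing fires on Device: forward is COMPATIBLE
remaining Device differences; none change what is asked:
  removed field price from record Device -> its effect on Device is confined to the backward direction, not asked
  renamed field id to seq in record Device (alias id declared on the renamed field) -> no rule fires on it in Device's dialect; the asked verdict holds
  renamed field zip to retries in record Device (alias zip declared on the renamed field) -> no rule fires on it in Device's dialect; the asked verdict holds
  renamed field factor to rating in record Device (alias factor declared on the renamed field) -> no rule fires on it in Device's dialect; the asked verdict holds


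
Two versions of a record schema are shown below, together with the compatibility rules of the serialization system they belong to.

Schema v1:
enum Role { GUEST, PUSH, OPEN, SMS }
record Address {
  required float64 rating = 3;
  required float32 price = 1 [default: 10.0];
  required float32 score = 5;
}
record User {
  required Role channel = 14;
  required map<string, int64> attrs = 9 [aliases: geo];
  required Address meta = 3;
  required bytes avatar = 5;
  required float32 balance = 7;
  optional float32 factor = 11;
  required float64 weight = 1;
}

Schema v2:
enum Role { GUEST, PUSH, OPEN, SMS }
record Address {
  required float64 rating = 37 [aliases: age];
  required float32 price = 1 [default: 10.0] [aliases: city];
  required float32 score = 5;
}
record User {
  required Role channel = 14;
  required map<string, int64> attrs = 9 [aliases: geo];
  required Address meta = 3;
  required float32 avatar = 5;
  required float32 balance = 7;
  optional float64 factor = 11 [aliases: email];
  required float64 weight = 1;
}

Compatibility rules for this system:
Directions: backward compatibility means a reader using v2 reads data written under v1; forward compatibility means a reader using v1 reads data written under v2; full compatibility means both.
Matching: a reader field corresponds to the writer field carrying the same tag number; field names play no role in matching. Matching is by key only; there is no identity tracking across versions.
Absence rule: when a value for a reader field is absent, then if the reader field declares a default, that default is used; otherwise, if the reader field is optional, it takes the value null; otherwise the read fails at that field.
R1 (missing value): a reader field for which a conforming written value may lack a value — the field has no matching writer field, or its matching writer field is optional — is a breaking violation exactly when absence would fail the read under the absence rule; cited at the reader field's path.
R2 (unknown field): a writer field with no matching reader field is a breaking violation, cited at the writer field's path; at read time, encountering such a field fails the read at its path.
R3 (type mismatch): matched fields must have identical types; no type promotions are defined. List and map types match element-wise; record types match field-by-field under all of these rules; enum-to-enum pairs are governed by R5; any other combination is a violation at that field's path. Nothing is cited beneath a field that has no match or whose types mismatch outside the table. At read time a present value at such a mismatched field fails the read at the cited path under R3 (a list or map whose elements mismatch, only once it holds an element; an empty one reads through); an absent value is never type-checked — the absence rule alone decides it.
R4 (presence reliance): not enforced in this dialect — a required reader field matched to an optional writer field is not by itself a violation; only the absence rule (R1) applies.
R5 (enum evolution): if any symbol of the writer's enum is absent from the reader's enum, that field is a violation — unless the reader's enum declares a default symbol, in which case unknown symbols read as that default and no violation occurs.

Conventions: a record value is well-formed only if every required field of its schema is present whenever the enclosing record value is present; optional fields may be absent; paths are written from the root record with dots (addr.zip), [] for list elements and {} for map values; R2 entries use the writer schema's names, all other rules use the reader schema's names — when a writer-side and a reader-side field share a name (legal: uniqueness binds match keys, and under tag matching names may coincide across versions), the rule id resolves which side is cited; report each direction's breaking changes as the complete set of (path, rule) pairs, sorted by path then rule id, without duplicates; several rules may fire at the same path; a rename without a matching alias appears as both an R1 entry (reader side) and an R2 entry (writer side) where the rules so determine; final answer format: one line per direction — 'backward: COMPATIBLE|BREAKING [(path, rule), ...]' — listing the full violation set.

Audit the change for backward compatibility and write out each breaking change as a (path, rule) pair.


backward: BREAKING [(avatar, R3), (factor, R3), (meta.rating, R1), (meta.rating, R2)]

the writer's type comes first in each User pair
backward pass over User, reader schema v2, writer schema v1:
  channel <- channel (Role -> Role, writer required)
  attrs <- attrs (map<string, int64> -> map<string, int64>, writer required)
  meta <- meta (Address -> Address, writer required)
  avatar <- avatar (bytes -> float32, writer required)
  balance <- balance (float32 -> float32, writer required)
  factor <- factor (float32 -> float64, writer optional)
  weight <- weight (float64 -> float64, writer required)
  meta.rating: no writer-side match
  meta.price <- meta.price (float32 -> float32, writer required)
  meta.score <- meta.score (float32 -> float32, writer required)
  writer field meta.rating has no reader counterpart
  breaking: (avatar, R3)
  breaking: (factor, R3)
  breaking: (meta.rating, R1)
  breaking: (meta.rating, R2)
  => backward: BREAKING (4)


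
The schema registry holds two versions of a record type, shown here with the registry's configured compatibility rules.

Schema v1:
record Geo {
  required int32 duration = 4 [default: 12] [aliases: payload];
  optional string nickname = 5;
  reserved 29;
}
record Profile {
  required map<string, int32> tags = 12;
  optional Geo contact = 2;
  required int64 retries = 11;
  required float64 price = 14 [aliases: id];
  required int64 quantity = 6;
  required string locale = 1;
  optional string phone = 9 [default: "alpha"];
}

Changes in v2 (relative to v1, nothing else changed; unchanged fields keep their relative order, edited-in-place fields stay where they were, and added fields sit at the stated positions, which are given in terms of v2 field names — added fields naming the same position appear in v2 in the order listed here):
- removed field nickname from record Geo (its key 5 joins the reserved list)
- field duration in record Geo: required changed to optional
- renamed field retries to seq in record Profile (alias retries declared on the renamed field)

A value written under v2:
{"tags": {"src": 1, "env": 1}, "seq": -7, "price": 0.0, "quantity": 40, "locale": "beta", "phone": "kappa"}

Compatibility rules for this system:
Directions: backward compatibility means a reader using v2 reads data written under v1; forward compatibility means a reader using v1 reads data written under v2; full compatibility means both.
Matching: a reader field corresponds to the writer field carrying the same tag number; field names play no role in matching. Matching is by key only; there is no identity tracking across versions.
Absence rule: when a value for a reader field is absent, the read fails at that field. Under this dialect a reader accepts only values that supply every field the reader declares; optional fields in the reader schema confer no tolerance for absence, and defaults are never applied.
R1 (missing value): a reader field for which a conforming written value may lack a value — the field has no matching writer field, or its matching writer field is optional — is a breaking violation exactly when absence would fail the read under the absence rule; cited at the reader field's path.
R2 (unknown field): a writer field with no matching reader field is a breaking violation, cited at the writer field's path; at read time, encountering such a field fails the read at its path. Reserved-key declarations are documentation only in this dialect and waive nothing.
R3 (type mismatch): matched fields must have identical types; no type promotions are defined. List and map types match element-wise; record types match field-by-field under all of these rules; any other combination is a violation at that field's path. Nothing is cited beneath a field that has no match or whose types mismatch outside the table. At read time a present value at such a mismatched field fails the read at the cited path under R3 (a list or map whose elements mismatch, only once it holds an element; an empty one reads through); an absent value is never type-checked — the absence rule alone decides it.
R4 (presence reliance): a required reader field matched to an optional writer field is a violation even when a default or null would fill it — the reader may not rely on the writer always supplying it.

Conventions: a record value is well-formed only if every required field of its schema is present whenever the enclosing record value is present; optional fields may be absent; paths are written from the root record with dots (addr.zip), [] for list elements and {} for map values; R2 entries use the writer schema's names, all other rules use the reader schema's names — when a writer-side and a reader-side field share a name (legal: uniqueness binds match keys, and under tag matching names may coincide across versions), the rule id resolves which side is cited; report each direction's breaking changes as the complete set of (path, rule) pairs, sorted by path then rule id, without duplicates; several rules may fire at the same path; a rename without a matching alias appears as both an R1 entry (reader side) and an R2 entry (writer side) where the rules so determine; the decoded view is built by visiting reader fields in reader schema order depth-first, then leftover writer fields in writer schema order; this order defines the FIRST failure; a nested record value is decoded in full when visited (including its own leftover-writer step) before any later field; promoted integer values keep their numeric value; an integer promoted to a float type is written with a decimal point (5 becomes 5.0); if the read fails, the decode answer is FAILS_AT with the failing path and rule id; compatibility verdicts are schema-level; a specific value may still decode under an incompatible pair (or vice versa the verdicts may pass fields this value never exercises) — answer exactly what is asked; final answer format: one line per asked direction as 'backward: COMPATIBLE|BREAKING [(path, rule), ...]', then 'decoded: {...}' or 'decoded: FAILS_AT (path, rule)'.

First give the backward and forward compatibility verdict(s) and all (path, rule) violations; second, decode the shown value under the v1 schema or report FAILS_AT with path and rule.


the writer's type comes first in each Profile pair
checking backward for Profile: reader v2 against writer v1:
  tags <- tags (map<string, int32> -> map<string, int32>, writer required)
  contact <- contact (Geo -> Geo, writer optional)
  seq <- retries (int64 -> int64, writer required)
  price <- price (float64 -> float64, writer required)
  quantity <- quantity (int64 -> int64, writer required)
  locale <- locale (string -> string, writer required)
  phone <- phone (string -> string, writer optional)
  contact.duration <- contact.duration (int32 -> int32, writer required)
  contact.nickname (writer side), unknown to reader
  breaking: (contact, R1)
  breaking: (contact.nickname, R2)
  breaking: (phone, R1)
  backward on Profile therefore BREAKING (3)
checking forward for Profile: reader v1 against writer v2:
  tags <- tags (map<string, int32> -> map<string, int32>, writer required)
  contact <- contact (Geo -> Geo, writer optional)
  retries <- seq (int64 -> int64, writer required)
  price <- price (float64 -> float64, writer required)
  quantity <- quantity (int64 -> int64, writer required)
  locale <- locale (string -> string, writer required)
  phone <- phone (string -> string, writer optional)
  contact.duration <- contact.duration (int32 -> int32, writer optional)
  contact.nickname has no writer counterpart
  breaking: (contact, R1)
  breaking: (contact.duration, R1)
  breaking: (contact.duration, R4)
  breaking: (contact.nickname, R1)
  breaking: (phone, R1)
  forward on Profile therefore BREAKING (5)
migrating the Profile value to v1:
  tags := {"src": 1, "env": 1}
  read fails at contact under R1 (no fill)
  => FAILS_AT (contact, R1)

backward: BREAKING [(contact, R1), (contact.nickname, R2), (phone, R1)]; forward: BREAKING [(contact, R1), (contact.duration, R1), (contact.duration, R4), (contact.nickname, R1), (phone, R1)]; decoded: FAILS_AT (contact, R1)


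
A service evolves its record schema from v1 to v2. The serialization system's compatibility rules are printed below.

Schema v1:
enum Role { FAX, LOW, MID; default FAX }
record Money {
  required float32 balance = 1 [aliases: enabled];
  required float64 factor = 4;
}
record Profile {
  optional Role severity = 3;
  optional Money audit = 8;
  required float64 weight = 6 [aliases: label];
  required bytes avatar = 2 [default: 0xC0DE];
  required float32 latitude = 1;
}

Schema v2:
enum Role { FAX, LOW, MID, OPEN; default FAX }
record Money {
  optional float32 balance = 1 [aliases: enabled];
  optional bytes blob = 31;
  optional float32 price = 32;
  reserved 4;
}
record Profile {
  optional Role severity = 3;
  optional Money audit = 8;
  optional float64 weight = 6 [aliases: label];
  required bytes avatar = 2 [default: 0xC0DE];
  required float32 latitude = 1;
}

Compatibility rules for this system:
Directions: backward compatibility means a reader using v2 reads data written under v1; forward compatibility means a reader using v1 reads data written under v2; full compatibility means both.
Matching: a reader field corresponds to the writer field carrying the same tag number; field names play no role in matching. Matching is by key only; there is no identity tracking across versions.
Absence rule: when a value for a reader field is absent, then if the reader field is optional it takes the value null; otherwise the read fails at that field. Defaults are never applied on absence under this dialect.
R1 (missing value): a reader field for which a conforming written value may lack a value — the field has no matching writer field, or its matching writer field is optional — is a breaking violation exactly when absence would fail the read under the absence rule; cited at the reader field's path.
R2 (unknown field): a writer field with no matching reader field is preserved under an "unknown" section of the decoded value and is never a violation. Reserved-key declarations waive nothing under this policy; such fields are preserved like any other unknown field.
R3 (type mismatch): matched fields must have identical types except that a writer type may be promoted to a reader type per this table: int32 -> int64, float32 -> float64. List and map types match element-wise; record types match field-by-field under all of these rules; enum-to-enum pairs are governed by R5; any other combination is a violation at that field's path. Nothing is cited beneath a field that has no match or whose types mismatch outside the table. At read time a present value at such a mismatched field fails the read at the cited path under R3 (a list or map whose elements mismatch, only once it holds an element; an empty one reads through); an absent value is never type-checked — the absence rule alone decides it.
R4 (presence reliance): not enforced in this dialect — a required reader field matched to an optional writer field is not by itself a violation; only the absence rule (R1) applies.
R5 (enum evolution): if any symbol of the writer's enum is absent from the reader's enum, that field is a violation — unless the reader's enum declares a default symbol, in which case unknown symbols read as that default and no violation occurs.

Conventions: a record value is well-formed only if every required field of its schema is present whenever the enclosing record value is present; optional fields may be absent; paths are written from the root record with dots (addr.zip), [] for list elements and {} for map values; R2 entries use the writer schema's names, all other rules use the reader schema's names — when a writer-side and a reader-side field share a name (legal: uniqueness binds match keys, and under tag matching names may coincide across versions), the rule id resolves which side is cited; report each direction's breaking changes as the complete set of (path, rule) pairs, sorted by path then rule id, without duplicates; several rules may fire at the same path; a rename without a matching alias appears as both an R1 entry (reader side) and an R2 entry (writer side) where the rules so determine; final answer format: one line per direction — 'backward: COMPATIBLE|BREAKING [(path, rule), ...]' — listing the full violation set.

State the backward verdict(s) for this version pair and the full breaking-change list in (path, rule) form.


each type pair in Profile: writer, then reader
backward on Profile — v2 reading data written by v1:
  writer optional, Role -> Role: reader severity maps from writer severity
  writer optional, Money -> Money: reader audit maps from writer audit
  writer required, float64 -> float64: reader weight maps from writer weight
  writer required, bytes -> bytes: reader avatar maps from writer avatar
  writer required, float32 -> float32: reader latitude maps from writer latitude
  writer required, float32 -> float32: reader audit.balance maps from writer audit.balance
  audit.blob: no writer match
  audit.price: no writer match
  audit.factor (writer side), unknown to reader
  => backward verdict for Profile: COMPATIBLE, no violations
diffs on Profile not affecting the asked answer:
  enum Role (field severity in record Profile): symbol OPEN added -> inert for the asked Profile verdict: nothing fires
  removed field factor from record Money (its key 4 joins the reserved list) -> matters only for Profile's forward compatibility — outside the asked direction
  added field blob to record Money: optional bytes, tag 31 (in v2 it sits last) -> inert for the asked Profile verdict: nothing fires
  added field price to record Money: optional float32, tag 32 (in v2 it sits last) -> inert for the asked Profile verdict: nothing fires
  field weight in record Profile: required changed to optional -> matters only for Profile's forward compatibility — outside the asked direction
  field balance in record Money: required changed to optional -> matters only for Profile's forward compatibility — outside the asked direction

backward: COMPATIBLE []


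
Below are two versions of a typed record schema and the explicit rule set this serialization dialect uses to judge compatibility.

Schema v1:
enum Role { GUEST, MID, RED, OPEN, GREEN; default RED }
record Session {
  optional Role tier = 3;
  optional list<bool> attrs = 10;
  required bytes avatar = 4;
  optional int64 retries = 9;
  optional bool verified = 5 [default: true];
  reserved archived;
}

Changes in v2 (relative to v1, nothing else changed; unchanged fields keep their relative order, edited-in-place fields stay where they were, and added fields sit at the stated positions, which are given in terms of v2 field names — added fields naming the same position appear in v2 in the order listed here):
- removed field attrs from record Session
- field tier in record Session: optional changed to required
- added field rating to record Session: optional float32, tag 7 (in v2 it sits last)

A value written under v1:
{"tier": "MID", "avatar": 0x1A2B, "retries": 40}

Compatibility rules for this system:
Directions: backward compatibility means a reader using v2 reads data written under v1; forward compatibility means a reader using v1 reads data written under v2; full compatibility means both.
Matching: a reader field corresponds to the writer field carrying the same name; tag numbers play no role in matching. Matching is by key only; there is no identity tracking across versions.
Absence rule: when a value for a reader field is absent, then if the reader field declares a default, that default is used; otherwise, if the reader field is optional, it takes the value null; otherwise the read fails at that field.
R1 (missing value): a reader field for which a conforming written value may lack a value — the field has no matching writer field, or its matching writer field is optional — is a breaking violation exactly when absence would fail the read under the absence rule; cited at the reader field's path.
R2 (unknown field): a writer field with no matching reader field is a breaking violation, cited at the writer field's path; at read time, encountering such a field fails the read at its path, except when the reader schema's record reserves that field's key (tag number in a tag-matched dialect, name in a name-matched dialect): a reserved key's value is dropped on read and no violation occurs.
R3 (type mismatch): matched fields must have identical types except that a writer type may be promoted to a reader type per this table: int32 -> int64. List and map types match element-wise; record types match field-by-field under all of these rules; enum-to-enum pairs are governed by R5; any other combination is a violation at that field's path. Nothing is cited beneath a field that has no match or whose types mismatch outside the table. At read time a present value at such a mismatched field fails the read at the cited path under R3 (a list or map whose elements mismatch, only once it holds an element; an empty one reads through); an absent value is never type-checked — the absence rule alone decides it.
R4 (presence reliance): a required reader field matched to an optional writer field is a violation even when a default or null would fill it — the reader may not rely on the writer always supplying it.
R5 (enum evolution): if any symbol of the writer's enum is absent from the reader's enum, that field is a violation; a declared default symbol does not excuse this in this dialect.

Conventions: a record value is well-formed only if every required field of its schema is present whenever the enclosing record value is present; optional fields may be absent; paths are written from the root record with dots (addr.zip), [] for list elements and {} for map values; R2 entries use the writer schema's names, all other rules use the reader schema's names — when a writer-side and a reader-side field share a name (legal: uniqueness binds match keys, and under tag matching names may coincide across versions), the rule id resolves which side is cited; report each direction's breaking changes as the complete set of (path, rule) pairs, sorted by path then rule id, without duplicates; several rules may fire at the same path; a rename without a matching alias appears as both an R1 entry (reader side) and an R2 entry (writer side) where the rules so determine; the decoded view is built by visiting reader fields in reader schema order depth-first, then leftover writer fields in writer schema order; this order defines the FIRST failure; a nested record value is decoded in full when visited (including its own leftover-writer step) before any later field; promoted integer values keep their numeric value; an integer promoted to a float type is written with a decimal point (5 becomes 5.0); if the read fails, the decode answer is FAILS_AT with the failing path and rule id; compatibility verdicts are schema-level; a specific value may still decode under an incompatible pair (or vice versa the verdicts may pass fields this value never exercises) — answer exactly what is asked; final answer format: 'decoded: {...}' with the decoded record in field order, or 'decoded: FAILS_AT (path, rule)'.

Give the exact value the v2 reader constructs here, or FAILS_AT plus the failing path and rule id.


decoded: {"tier": "MID", "avatar": 0x1A2B, "retries": 40, "verified": true, "rating": null}

in Session below, arrows point writer -> reader
decode (reader v2):
  tier := "MID"
  avatar := 0x1A2B
  retries := 40
  verified := true (missing; default applied)
  rating := null (missing; optional => null)
  => decoded: {"tier": "MID", "avatar": 0x1A2B, "retries": 40, "verified": true, "rating": null}
the rest of the Session diff is inert for this question:
  field tier in record Session: optional changed to required -> changes Session's schema-level verdicts only — the decode of this value is the same
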